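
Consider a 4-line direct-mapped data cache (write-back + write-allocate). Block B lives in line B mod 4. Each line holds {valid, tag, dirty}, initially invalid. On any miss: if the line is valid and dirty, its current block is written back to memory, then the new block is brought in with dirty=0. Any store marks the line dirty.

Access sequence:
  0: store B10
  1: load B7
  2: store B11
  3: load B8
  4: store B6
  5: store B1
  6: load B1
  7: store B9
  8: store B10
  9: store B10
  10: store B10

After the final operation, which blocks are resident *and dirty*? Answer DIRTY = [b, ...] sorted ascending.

0: W B10 -> L2 miss  d=D]
1: R B7 -> L3 miss  d=-]
2: W B11 -> L3 miss  d=D]
3: R B8 -> L0 miss  d=-]
4: W B6 -> L2 miss wb->B10  d=D]
5: W B1 -> L1 miss  d=D]
6: R B1 -> L1 hit  d=D]
7: W B9 -> L1 miss wb->B1  d=D]
8: W B10 -> L2 miss wb->B6  d=D]
9: W B10 -> L2 hit  d=D]
10: W B10 -> L2 hit  d=D]

DIRTY = [9, 10, 11]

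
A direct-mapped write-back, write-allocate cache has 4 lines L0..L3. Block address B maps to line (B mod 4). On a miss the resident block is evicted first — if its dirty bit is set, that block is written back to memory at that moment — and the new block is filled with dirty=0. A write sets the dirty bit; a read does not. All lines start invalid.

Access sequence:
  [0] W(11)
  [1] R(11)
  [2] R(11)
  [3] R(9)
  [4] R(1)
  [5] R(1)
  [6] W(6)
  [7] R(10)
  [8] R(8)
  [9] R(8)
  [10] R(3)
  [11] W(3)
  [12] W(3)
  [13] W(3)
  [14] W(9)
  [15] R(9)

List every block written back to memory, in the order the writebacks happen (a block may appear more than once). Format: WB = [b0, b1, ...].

WB = [6, 11]

0: W B11 → L3 miss [D]
1: R B11 → L3 hit [D]
2: R B11 → L3 hit [D]
3: R B9 → L1 miss [-]
4: R B1 → L1 miss [-]
5: R B1 → L1 hit [-]
6: W B6 → L2 miss [D]
7: R B10 → L2 miss wb→B6 [-]
8: R B8 → L0 miss [-]
9: R B8 → L0 hit [-]
10: R B3 → L3 miss wb→B11 [-]
11: W B3 → L3 hit [D]
12: W B3 → L3 hit [D]
13: W B3 → L3 hit [D]
14: W B9 → L1 miss [D]
15: R B9 → L1 hit [D]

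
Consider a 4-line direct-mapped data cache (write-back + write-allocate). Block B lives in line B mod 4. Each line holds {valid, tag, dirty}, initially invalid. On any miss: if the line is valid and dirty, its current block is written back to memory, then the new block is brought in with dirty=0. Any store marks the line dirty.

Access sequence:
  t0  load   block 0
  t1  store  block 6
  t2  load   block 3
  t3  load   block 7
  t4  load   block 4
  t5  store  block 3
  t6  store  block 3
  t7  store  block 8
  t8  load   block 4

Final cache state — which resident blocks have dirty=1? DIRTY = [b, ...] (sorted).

  0 | R B0 → L0 miss [-]
  1 | W B6 → L2 miss [D]
  2 | R B3 → L3 miss [-]
  3 | R B7 → L3 miss [-]
  4 | R B4 → L0 miss [-]
  5 | W B3 → L3 miss [D]
  6 | W B3 → L3 hit [D]
  7 | W B8 → L0 miss [D]
  8 | R B4 → L0 miss wb→B8 [-]

DIRTY = [3, 6]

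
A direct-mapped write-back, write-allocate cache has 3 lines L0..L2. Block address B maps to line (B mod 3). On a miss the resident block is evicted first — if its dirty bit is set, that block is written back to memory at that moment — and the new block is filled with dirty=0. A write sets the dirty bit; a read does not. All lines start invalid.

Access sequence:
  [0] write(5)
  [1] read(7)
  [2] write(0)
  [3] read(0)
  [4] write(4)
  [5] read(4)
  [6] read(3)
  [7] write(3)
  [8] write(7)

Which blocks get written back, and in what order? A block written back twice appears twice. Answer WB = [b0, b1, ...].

0: W B5 → L2 miss [D]
1: R B7 → L1 miss [-]
2: W B0 → L0 miss [D]
3: R B0 → L0 hit [D]
4: W B4 → L1 miss [D]
5: R B4 → L1 hit [D]
6: R B3 → L0 miss wb→B0 [-]
7: W B3 → L0 hit [D]
8: W B7 → L1 miss wb→B4 [D]

WB = [0, 4]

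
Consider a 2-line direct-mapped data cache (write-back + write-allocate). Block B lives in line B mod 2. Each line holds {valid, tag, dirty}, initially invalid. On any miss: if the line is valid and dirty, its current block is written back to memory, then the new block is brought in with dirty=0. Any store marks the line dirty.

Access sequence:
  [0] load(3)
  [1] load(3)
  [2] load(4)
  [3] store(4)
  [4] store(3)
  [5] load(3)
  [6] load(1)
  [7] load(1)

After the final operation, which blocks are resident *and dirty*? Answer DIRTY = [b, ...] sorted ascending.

  0 | R B3 → L1 miss [-]
  1 | R B3 → L1 hit [-]
  2 | R B4 → L0 miss [-]
  3 | W B4 → L0 hit [D]
  4 | W B3 → L1 hit [D]
  5 | R B3 → L1 hit [D]
  6 | R B1 → L1 miss wb→B3 [-]
  7 | R B1 → L1 hit [-]

DIRTY = [4]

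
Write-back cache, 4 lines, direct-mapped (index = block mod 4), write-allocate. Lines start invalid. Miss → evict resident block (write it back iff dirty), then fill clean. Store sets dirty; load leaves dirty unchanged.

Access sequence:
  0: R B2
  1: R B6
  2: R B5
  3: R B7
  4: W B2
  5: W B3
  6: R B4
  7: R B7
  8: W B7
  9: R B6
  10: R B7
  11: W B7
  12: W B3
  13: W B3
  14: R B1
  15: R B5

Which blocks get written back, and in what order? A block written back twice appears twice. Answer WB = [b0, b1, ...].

WB = [3, 2, 7]

  0 | R B2 → L2 miss [-]
  1 | R B6 → L2 miss [-]
  2 | R B5 → L1 miss [-]
  3 | R B7 → L3 miss [-]
  4 | W B2 → L2 miss [D]
  5 | W B3 → L3 miss [D]
  6 | R B4 → L0 miss [-]
  7 | R B7 → L3 miss wb→B3 [-]
  8 | W B7 → L3 hit [D]
  9 | R B6 → L2 miss wb→B2 [-]
  10 | R B7 → L3 hit [D]
  11 | W B7 → L3 hit [D]
  12 | W B3 → L3 miss wb→B7 [D]
  13 | W B3 → L3 hit [D]
  14 | R B1 → L1 miss [-]
  15 | R B5 → L1 miss [-]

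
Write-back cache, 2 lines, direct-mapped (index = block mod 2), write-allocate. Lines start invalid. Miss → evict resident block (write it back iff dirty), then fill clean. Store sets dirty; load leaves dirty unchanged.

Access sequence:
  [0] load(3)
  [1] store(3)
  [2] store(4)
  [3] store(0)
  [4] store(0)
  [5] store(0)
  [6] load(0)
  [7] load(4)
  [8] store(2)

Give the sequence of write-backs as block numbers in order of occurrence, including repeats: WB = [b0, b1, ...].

WB = [4, 0]

0: R B3 -> L1 miss  d=-]
1: W B3 -> L1 hit  d=D]
2: W B4 -> L0 miss  d=D]
3: W B0 -> L0 miss wb->B4  d=D]
4: W B0 -> L0 hit  d=D]
5: W B0 -> L0 hit  d=D]
6: R B0 -> L0 hit  d=D]
7: R B4 -> L0 miss wb->B0  d=-]
8: W B2 -> L0 miss  d=D]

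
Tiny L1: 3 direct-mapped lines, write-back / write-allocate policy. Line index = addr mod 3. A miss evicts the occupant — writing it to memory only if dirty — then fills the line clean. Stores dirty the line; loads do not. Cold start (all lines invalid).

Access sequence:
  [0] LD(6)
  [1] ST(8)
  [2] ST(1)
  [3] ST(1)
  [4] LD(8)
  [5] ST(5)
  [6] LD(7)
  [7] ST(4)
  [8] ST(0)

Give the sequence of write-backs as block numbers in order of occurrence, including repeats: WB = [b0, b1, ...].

WB = [8, 1]

0: R B6 → L0 miss [-]
1: W B8 → L2 miss [D]
2: W B1 → L1 miss [D]
3: W B1 → L1 hit [D]
4: R B8 → L2 hit [D]
5: W B5 → L2 miss wb→B8 [D]
6: R B7 → L1 miss wb→B1 [-]
7: W B4 → L1 miss [D]
8: W B0 → L0 miss [D]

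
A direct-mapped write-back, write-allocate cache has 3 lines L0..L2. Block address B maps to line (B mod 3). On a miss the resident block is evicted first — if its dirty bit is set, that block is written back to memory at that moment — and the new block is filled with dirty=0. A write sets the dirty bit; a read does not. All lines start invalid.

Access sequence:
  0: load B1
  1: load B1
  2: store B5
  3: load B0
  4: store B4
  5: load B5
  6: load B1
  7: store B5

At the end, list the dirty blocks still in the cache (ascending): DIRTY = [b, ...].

0: R B1 → L1 miss [-]
1: R B1 → L1 hit [-]
2: W B5 → L2 miss [D]
3: R B0 → L0 miss [-]
4: W B4 → L1 miss [D]
5: R B5 → L2 hit [D]
6: R B1 → L1 miss wb→B4 [-]
7: W B5 → L2 hit [D]

DIRTY = [5]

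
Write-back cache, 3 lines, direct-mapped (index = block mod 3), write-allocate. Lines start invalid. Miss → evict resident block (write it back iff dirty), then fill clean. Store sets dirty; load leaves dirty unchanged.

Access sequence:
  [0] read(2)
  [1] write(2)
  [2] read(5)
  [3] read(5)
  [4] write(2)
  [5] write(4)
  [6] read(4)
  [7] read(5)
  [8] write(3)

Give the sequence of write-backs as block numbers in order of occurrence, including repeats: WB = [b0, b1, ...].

WB = [2, 2]

  0 | R B2 → L2 miss [-]
  1 | W B2 → L2 hit [D]
  2 | R B5 → L2 miss wb→B2 [-]
  3 | R B5 → L2 hit [-]
  4 | W B2 → L2 miss [D]
  5 | W B4 → L1 miss [D]
  6 | R B4 → L1 hit [D]
  7 | R B5 → L2 miss wb→B2 [-]
  8 | W B3 → L0 miss [D]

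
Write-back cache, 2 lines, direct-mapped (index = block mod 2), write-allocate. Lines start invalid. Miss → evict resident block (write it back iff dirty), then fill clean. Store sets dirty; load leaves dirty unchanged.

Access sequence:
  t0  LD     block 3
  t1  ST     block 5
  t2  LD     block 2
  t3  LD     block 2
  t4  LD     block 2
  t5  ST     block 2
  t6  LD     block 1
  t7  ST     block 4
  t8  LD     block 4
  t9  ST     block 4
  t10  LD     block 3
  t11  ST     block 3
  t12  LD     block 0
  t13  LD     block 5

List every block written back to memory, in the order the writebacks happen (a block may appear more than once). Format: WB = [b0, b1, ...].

  0 | R B3 → L1 miss [-]
  1 | W B5 → L1 miss [D]
  2 | R B2 → L0 miss [-]
  3 | R B2 → L0 hit [-]
  4 | R B2 → L0 hit [-]
  5 | W B2 → L0 hit [D]
  6 | R B1 → L1 miss wb→B5 [-]
  7 | W B4 → L0 miss wb→B2 [D]
  8 | R B4 → L0 hit [D]
  9 | W B4 → L0 hit [D]
  10 | R B3 → L1 miss [-]
  11 | W B3 → L1 hit [D]
  12 | R B0 → L0 miss wb→B4 [-]
  13 | R B5 → L1 miss wb→B3 [-]

WB = [5, 2, 4, 3]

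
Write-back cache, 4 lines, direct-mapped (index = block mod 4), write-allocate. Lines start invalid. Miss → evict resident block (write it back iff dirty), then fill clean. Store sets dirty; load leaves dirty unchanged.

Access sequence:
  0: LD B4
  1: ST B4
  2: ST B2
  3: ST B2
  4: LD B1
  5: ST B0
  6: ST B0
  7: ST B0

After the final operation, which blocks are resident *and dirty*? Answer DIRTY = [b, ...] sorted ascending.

DIRTY = [0, 2]

0: R B4 -> L0 miss  d=-]
1: W B4 -> L0 hit  d=D]
2: W B2 -> L2 miss  d=D]
3: W B2 -> L2 hit  d=D]
4: R B1 -> L1 miss  d=-]
5: W B0 -> L0 miss wb->B4  d=D]
6: W B0 -> L0 hit  d=D]
7: W B0 -> L0 hit  d=D]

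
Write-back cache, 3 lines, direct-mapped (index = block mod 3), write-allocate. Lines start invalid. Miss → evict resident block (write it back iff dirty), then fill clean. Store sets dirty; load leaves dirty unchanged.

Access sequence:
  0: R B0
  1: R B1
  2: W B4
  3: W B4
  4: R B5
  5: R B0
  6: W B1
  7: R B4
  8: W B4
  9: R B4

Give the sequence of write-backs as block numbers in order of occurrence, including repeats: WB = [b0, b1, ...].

WB = [4, 1]

  0 | R B0 → L0 miss [-]
  1 | R B1 → L1 miss [-]
  2 | W B4 → L1 miss [D]
  3 | W B4 → L1 hit [D]
  4 | R B5 → L2 miss [-]
  5 | R B0 → L0 hit [-]
  6 | W B1 → L1 miss wb→B4 [D]
  7 | R B4 → L1 miss wb→B1 [-]
  8 | W B4 → L1 hit [D]
  9 | R B4 → L1 hit [D]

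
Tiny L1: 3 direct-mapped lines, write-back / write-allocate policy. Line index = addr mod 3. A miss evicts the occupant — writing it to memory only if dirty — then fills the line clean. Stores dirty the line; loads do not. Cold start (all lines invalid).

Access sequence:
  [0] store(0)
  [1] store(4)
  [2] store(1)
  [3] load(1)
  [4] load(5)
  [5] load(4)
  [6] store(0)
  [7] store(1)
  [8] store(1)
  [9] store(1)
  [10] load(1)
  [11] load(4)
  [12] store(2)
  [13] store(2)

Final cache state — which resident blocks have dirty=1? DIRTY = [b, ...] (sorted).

  0 | W B0 → L0 miss [D]
  1 | W B4 → L1 miss [D]
  2 | W B1 → L1 miss wb→B4 [D]
  3 | R B1 → L1 hit [D]
  4 | R B5 → L2 miss [-]
  5 | R B4 → L1 miss wb→B1 [-]
  6 | W B0 → L0 hit [D]
  7 | W B1 → L1 miss [D]
  8 | W B1 → L1 hit [D]
  9 | W B1 → L1 hit [D]
  10 | R B1 → L1 hit [D]
  11 | R B4 → L1 miss wb→B1 [-]
  12 | W B2 → L2 miss [D]
  13 | W B2 → L2 hit [D]

DIRTY = [0, 2]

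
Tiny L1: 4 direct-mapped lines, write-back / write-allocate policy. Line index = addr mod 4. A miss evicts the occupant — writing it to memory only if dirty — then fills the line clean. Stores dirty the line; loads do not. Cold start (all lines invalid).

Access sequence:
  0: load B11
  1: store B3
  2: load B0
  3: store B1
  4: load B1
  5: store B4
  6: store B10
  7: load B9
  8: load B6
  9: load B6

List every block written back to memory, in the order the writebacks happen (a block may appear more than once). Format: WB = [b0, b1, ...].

0: R B11 -> L3 miss  d=-]
1: W B3 -> L3 miss  d=D]
2: R B0 -> L0 miss  d=-]
3: W B1 -> L1 miss  d=D]
4: R B1 -> L1 hit  d=D]
5: W B4 -> L0 miss  d=D]
6: W B10 -> L2 miss  d=D]
7: R B9 -> L1 miss wb->B1  d=-]
8: R B6 -> L2 miss wb->B10  d=-]
9: R B6 -> L2 hit  d=-]

WB = [1, 10]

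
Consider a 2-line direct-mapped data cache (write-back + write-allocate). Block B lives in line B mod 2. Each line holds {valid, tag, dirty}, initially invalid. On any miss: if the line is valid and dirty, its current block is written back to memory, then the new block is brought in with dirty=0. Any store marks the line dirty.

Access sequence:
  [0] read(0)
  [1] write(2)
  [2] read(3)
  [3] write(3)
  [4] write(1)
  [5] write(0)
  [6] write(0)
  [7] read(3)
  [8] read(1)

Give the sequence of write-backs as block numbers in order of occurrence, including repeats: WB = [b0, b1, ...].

WB = [3, 2, 1]

0: R B0 -> L0 miss  d=-]
1: W B2 -> L0 miss  d=D]
2: R B3 -> L1 miss  d=-]
3: W B3 -> L1 hit  d=D]
4: W B1 -> L1 miss wb->B3  d=D]
5: W B0 -> L0 miss wb->B2  d=D]
6: W B0 -> L0 hit  d=D]
7: R B3 -> L1 miss wb->B1  d=-]
8: R B1 -> L1 miss  d=-]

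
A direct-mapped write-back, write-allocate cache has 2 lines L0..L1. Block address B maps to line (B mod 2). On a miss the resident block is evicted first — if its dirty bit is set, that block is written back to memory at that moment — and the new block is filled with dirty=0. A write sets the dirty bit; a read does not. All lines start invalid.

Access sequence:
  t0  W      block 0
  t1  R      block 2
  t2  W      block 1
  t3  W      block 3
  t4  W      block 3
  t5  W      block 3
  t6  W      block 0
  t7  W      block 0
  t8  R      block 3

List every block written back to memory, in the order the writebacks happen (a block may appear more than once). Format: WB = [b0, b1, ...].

0: W B0 -> L0 miss  d=D]
1: R B2 -> L0 miss wb->B0  d=-]
2: W B1 -> L1 miss  d=D]
3: W B3 -> L1 miss wb->B1  d=D]
4: W B3 -> L1 hit  d=D]
5: W B3 -> L1 hit  d=D]
6: W B0 -> L0 miss  d=D]
7: W B0 -> L0 hit  d=D]
8: R B3 -> L1 hit  d=D]

WB = [0, 1]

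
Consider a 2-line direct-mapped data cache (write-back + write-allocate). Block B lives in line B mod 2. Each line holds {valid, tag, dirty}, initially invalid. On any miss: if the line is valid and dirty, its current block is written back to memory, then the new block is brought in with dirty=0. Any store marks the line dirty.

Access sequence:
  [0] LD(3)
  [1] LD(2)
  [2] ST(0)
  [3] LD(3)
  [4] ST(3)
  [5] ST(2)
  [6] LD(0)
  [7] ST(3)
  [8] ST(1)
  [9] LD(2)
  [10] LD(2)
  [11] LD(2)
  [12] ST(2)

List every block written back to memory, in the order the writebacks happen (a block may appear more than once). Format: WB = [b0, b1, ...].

WB = [0, 2, 3]

0: R B3 -> L1 miss  d=-]
1: R B2 -> L0 miss  d=-]
2: W B0 -> L0 miss  d=D]
3: R B3 -> L1 hit  d=-]
4: W B3 -> L1 hit  d=D]
5: W B2 -> L0 miss wb->B0  d=D]
6: R B0 -> L0 miss wb->B2  d=-]
7: W B3 -> L1 hit  d=D]
8: W B1 -> L1 miss wb->B3  d=D]
9: R B2 -> L0 miss  d=-]
10: R B2 -> L0 hit  d=-]
11: R B2 -> L0 hit  d=-]
12: W B2 -> L0 hit  d=D]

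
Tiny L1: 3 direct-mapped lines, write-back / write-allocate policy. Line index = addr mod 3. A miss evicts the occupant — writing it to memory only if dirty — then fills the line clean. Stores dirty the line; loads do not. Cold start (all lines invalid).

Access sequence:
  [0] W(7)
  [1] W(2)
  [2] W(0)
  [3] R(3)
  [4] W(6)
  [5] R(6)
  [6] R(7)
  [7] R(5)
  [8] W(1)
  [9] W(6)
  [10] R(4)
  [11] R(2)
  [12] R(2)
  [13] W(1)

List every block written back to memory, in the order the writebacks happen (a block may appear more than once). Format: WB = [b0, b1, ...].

WB = [0, 2, 7, 1]

  0 | W B7 → L1 miss [D]
  1 | W B2 → L2 miss [D]
  2 | W B0 → L0 miss [D]
  3 | R B3 → L0 miss wb→B0 [-]
  4 | W B6 → L0 miss [D]
  5 | R B6 → L0 hit [D]
  6 | R B7 → L1 hit [D]
  7 | R B5 → L2 miss wb→B2 [-]
  8 | W B1 → L1 miss wb→B7 [D]
  9 | W B6 → L0 hit [D]
  10 | R B4 → L1 miss wb→B1 [-]
  11 | R B2 → L2 miss [-]
  12 | R B2 → L2 hit [-]
  13 | W B1 → L1 miss [D]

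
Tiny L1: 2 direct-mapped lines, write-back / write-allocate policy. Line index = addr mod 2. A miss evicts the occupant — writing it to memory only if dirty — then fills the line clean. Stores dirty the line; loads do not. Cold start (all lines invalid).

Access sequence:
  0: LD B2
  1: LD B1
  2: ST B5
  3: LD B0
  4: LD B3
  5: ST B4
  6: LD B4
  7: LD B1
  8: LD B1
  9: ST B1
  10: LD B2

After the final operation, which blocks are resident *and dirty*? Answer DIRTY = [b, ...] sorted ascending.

0: R B2 -> L0 miss  d=-]
1: R B1 -> L1 miss  d=-]
2: W B5 -> L1 miss  d=D]
3: R B0 -> L0 miss  d=-]
4: R B3 -> L1 miss wb->B5  d=-]
5: W B4 -> L0 miss  d=D]
6: R B4 -> L0 hit  d=D]
7: R B1 -> L1 miss  d=-]
8: R B1 -> L1 hit  d=-]
9: W B1 -> L1 hit  d=D]
10: R B2 -> L0 miss wb->B4  d=-]

DIRTY = [1]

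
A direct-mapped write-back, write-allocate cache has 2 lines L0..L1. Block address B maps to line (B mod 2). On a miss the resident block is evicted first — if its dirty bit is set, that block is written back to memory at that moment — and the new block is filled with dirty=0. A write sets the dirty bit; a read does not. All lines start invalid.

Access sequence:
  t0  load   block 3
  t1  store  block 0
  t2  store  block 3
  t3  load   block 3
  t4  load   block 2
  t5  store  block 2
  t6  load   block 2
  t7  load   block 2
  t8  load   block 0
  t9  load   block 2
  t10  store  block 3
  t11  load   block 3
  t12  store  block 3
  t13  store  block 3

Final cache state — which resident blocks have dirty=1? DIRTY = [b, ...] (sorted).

DIRTY = [3]

0: R B3 → L1 miss [-]
1: W B0 → L0 miss [D]
2: W B3 → L1 hit [D]
3: R B3 → L1 hit [D]
4: R B2 → L0 miss wb→B0 [-]
5: W B2 → L0 hit [D]
6: R B2 → L0 hit [D]
7: R B2 → L0 hit [D]
8: R B0 → L0 miss wb→B2 [-]
9: R B2 → L0 miss [-]
10: W B3 → L1 hit [D]
11: R B3 → L1 hit [D]
12: W B3 → L1 hit [D]
13: W B3 → L1 hit [D]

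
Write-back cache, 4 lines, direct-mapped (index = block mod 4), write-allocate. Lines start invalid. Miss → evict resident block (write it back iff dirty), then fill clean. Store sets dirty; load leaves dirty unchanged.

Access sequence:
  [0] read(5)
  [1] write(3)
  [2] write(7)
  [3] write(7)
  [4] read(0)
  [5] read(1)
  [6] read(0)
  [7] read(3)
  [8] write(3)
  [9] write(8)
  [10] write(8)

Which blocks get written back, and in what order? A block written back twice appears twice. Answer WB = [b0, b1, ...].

WB = [3, 7]

0: R B5 → L1 miss [-]
1: W B3 → L3 miss [D]
2: W B7 → L3 miss wb→B3 [D]
3: W B7 → L3 hit [D]
4: R B0 → L0 miss [-]
5: R B1 → L1 miss [-]
6: R B0 → L0 hit [-]
7: R B3 → L3 miss wb→B7 [-]
8: W B3 → L3 hit [D]
9: W B8 → L0 miss [D]
10: W B8 → L0 hit [D]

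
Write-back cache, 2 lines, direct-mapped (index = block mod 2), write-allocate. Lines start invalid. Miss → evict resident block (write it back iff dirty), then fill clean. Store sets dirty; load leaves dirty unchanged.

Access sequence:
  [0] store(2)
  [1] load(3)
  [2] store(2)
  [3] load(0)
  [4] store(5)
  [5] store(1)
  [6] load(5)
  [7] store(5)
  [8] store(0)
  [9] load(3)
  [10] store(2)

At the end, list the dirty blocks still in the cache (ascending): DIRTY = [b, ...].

DIRTY = [2]

0: W B2 -> L0 miss  d=D]
1: R B3 -> L1 miss  d=-]
2: W B2 -> L0 hit  d=D]
3: R B0 -> L0 miss wb->B2  d=-]
4: W B5 -> L1 miss  d=D]
5: W B1 -> L1 miss wb->B5  d=D]
6: R B5 -> L1 miss wb->B1  d=-]
7: W B5 -> L1 hit  d=D]
8: W B0 -> L0 hit  d=D]
9: R B3 -> L1 miss wb->B5  d=-]
10: W B2 -> L0 miss wb->B0  d=D]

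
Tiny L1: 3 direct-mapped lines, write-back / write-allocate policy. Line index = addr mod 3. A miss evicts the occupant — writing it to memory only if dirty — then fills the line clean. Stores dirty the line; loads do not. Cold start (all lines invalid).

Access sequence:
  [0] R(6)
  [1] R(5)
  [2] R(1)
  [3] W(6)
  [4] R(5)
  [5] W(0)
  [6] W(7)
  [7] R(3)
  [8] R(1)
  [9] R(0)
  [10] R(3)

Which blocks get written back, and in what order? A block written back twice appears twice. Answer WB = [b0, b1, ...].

WB = [6, 0, 7]

0: R B6 -> L0 miss  d=-]
1: R B5 -> L2 miss  d=-]
2: R B1 -> L1 miss  d=-]
3: W B6 -> L0 hit  d=D]
4: R B5 -> L2 hit  d=-]
5: W B0 -> L0 miss wb->B6  d=D]
6: W B7 -> L1 miss  d=D]
7: R B3 -> L0 miss wb->B0  d=-]
8: R B1 -> L1 miss wb->B7  d=-]
9: R B0 -> L0 miss  d=-]
10: R B3 -> L0 miss  d=-]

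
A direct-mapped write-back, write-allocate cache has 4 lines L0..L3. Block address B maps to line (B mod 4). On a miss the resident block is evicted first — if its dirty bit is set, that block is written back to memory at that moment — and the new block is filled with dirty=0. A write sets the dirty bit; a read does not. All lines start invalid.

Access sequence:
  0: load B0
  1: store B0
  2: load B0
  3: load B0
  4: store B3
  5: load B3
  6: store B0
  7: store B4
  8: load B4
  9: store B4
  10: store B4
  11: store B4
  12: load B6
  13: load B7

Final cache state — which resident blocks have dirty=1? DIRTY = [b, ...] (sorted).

DIRTY = [4]

  0 | R B0 → L0 miss [-]
  1 | W B0 → L0 hit [D]
  2 | R B0 → L0 hit [D]
  3 | R B0 → L0 hit [D]
  4 | W B3 → L3 miss [D]
  5 | R B3 → L3 hit [D]
  6 | W B0 → L0 hit [D]
  7 | W B4 → L0 miss wb→B0 [D]
  8 | R B4 → L0 hit [D]
  9 | W B4 → L0 hit [D]
  10 | W B4 → L0 hit [D]
  11 | W B4 → L0 hit [D]
  12 | R B6 → L2 miss [-]
  13 | R B7 → L3 miss wb→B3 [-]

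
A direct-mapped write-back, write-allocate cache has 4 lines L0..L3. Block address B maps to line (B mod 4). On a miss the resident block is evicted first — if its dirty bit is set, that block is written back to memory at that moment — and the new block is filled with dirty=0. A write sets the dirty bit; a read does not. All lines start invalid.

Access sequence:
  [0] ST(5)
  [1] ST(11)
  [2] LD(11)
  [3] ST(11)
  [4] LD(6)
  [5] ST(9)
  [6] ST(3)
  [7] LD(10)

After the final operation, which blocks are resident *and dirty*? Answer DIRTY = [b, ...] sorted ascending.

0: W B5 → L1 miss [D]
1: W B11 → L3 miss [D]
2: R B11 → L3 hit [D]
3: W B11 → L3 hit [D]
4: R B6 → L2 miss [-]
5: W B9 → L1 miss wb→B5 [D]
6: W B3 → L3 miss wb→B11 [D]
7: R B10 → L2 miss [-]

DIRTY = [3, 9]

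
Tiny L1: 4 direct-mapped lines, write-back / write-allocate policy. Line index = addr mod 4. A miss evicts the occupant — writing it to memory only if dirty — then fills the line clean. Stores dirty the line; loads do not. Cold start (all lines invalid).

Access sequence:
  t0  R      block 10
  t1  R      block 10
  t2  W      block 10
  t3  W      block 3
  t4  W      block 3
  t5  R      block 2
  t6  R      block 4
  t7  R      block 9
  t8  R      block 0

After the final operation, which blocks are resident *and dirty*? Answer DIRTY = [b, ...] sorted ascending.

DIRTY = [3]

0: R B10 → L2 miss [-]
1: R B10 → L2 hit [-]
2: W B10 → L2 hit [D]
3: W B3 → L3 miss [D]
4: W B3 → L3 hit [D]
5: R B2 → L2 miss wb→B10 [-]
6: R B4 → L0 miss [-]
7: R B9 → L1 miss [-]
8: R B0 → L0 miss [-]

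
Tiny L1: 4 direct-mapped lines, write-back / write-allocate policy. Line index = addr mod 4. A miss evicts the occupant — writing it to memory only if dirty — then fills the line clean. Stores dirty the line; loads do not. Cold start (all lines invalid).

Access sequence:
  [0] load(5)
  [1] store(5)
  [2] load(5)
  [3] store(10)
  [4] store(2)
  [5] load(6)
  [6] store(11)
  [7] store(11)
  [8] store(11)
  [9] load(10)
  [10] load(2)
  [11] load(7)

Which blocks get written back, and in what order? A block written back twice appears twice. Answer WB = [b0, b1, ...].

  0 | R B5 → L1 miss [-]
  1 | W B5 → L1 hit [D]
  2 | R B5 → L1 hit [D]
  3 | W B10 → L2 miss [D]
  4 | W B2 → L2 miss wb→B10 [D]
  5 | R B6 → L2 miss wb→B2 [-]
  6 | W B11 → L3 miss [D]
  7 | W B11 → L3 hit [D]
  8 | W B11 → L3 hit [D]
  9 | R B10 → L2 miss [-]
  10 | R B2 → L2 miss [-]
  11 | R B7 → L3 miss wb→B11 [-]

WB = [10, 2, 11]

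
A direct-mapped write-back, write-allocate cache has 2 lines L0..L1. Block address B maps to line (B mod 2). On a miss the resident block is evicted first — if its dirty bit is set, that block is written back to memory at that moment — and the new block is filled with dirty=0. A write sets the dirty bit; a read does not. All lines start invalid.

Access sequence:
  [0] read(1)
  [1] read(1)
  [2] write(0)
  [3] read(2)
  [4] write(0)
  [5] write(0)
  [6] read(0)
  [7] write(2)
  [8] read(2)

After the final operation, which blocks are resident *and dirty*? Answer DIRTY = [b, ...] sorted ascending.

DIRTY = [2]

0: R B1 → L1 miss [-]
1: R B1 → L1 hit [-]
2: W B0 → L0 miss [D]
3: R B2 → L0 miss wb→B0 [-]
4: W B0 → L0 miss [D]
5: W B0 → L0 hit [D]
6: R B0 → L0 hit [D]
7: W B2 → L0 miss wb→B0 [D]
8: R B2 → L0 hit [D]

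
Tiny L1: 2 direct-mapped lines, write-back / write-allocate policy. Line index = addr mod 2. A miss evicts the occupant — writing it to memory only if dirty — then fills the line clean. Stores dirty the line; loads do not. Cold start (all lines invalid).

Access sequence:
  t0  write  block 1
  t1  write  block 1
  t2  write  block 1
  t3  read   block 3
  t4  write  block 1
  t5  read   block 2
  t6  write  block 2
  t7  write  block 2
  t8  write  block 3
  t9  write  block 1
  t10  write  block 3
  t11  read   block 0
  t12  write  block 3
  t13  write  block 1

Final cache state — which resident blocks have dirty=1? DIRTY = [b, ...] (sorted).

  0 | W B1 → L1 miss [D]
  1 | W B1 → L1 hit [D]
  2 | W B1 → L1 hit [D]
  3 | R B3 → L1 miss wb→B1 [-]
  4 | W B1 → L1 miss [D]
  5 | R B2 → L0 miss [-]
  6 | W B2 → L0 hit [D]
  7 | W B2 → L0 hit [D]
  8 | W B3 → L1 miss wb→B1 [D]
  9 | W B1 → L1 miss wb→B3 [D]
  10 | W B3 → L1 miss wb→B1 [D]
  11 | R B0 → L0 miss wb→B2 [-]
  12 | W B3 → L1 hit [D]
  13 | W B1 → L1 miss wb→B3 [D]

DIRTY = [1]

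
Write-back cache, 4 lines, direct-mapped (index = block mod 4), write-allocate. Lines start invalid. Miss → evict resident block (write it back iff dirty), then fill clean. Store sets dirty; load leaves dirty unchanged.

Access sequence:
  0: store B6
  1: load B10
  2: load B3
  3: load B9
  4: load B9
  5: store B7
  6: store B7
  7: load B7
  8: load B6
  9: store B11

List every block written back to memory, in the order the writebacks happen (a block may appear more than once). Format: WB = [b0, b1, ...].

0: W B6 → L2 miss [D]
1: R B10 → L2 miss wb→B6 [-]
2: R B3 → L3 miss [-]
3: R B9 → L1 miss [-]
4: R B9 → L1 hit [-]
5: W B7 → L3 miss [D]
6: W B7 → L3 hit [D]
7: R B7 → L3 hit [D]
8: R B6 → L2 miss [-]
9: W B11 → L3 miss wb→B7 [D]

WB = [6, 7]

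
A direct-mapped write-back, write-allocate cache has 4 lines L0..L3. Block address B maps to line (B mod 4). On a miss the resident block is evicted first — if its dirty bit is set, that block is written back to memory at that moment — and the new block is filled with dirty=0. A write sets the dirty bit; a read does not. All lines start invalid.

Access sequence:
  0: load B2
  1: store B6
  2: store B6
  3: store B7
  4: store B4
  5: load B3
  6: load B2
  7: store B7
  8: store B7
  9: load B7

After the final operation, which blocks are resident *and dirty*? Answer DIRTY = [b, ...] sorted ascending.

  0 | R B2 → L2 miss [-]
  1 | W B6 → L2 miss [D]
  2 | W B6 → L2 hit [D]
  3 | W B7 → L3 miss [D]
  4 | W B4 → L0 miss [D]
  5 | R B3 → L3 miss wb→B7 [-]
  6 | R B2 → L2 miss wb→B6 [-]
  7 | W B7 → L3 miss [D]
  8 | W B7 → L3 hit [D]
  9 | R B7 → L3 hit [D]

DIRTY = [4, 7]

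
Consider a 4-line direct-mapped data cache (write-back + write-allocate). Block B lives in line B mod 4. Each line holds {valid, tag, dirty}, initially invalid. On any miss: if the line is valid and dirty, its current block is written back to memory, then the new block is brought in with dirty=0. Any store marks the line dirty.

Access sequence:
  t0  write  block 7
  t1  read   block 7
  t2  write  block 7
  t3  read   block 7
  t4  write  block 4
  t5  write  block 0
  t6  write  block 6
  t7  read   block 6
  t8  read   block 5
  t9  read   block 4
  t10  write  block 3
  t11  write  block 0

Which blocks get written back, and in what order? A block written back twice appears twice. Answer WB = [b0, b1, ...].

  0 | W B7 → L3 miss [D]
  1 | R B7 → L3 hit [D]
  2 | W B7 → L3 hit [D]
  3 | R B7 → L3 hit [D]
  4 | W B4 → L0 miss [D]
  5 | W B0 → L0 miss wb→B4 [D]
  6 | W B6 → L2 miss [D]
  7 | R B6 → L2 hit [D]
  8 | R B5 → L1 miss [-]
  9 | R B4 → L0 miss wb→B0 [-]
  10 | W B3 → L3 miss wb→B7 [D]
  11 | W B0 → L0 miss [D]

WB = [4, 0, 7]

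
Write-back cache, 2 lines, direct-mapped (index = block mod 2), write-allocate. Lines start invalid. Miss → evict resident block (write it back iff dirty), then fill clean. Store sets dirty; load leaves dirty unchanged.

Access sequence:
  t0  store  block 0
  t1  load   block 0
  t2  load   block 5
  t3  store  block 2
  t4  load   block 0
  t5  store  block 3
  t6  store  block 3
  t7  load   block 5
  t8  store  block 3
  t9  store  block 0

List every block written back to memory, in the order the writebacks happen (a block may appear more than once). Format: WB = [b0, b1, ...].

WB = [0, 2, 3]

0: W B0 → L0 miss [D]
1: R B0 → L0 hit [D]
2: R B5 → L1 miss [-]
3: W B2 → L0 miss wb→B0 [D]
4: R B0 → L0 miss wb→B2 [-]
5: W B3 → L1 miss [D]
6: W B3 → L1 hit [D]
7: R B5 → L1 miss wb→B3 [-]
8: W B3 → L1 miss [D]
9: W B0 → L0 hit [D]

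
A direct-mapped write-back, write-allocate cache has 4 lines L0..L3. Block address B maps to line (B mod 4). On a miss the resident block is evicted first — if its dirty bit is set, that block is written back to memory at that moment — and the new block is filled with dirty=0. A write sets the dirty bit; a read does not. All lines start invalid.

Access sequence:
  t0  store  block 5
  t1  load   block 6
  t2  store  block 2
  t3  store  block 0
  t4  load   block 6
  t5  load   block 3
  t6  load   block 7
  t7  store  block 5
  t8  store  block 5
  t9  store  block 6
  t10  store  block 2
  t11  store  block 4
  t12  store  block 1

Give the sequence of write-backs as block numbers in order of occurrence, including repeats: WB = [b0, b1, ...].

WB = [2, 6, 0, 5]

0: W B5 → L1 miss [D]
1: R B6 → L2 miss [-]
2: W B2 → L2 miss [D]
3: W B0 → L0 miss [D]
4: R B6 → L2 miss wb→B2 [-]
5: R B3 → L3 miss [-]
6: R B7 → L3 miss [-]
7: W B5 → L1 hit [D]
8: W B5 → L1 hit [D]
9: W B6 → L2 hit [D]
10: W B2 → L2 miss wb→B6 [D]
11: W B4 → L0 miss wb→B0 [D]
12: W B1 → L1 miss wb→B5 [D]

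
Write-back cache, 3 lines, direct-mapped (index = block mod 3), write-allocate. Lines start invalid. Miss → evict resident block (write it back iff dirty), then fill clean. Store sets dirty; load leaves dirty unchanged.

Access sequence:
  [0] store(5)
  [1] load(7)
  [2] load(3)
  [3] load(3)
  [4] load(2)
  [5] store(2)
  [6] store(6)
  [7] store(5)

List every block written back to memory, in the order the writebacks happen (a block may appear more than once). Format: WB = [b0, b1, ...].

WB = [5, 2]

0: W B5 -> L2 miss  d=D]
1: R B7 -> L1 miss  d=-]
2: R B3 -> L0 miss  d=-]
3: R B3 -> L0 hit  d=-]
4: R B2 -> L2 miss wb->B5  d=-]
5: W B2 -> L2 hit  d=D]
6: W B6 -> L0 miss  d=D]
7: W B5 -> L2 miss wb->B2  d=D]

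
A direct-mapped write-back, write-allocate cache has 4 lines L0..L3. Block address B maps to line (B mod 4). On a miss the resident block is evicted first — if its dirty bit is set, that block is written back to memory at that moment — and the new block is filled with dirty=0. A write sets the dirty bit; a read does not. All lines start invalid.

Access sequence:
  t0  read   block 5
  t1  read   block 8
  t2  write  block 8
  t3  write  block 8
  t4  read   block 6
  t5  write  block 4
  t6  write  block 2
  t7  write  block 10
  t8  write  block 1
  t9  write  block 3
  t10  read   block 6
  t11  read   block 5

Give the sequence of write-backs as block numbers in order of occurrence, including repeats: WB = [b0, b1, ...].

0: R B5 → L1 miss [-]
1: R B8 → L0 miss [-]
2: W B8 → L0 hit [D]
3: W B8 → L0 hit [D]
4: R B6 → L2 miss [-]
5: W B4 → L0 miss wb→B8 [D]
6: W B2 → L2 miss [D]
7: W B10 → L2 miss wb→B2 [D]
8: W B1 → L1 miss [D]
9: W B3 → L3 miss [D]
10: R B6 → L2 miss wb→B10 [-]
11: R B5 → L1 miss wb→B1 [-]

WB = [8, 2, 10, 1]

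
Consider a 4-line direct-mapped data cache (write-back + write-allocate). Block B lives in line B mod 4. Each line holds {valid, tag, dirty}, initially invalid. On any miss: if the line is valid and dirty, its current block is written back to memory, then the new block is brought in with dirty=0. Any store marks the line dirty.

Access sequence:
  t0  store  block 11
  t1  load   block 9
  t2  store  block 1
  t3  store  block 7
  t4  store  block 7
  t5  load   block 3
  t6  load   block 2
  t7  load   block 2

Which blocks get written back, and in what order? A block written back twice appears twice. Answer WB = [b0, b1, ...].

WB = [11, 7]

  0 | W B11 → L3 miss [D]
  1 | R B9 → L1 miss [-]
  2 | W B1 → L1 miss [D]
  3 | W B7 → L3 miss wb→B11 [D]
  4 | W B7 → L3 hit [D]
  5 | R B3 → L3 miss wb→B7 [-]
  6 | R B2 → L2 miss [-]
  7 | R B2 → L2 hit [-]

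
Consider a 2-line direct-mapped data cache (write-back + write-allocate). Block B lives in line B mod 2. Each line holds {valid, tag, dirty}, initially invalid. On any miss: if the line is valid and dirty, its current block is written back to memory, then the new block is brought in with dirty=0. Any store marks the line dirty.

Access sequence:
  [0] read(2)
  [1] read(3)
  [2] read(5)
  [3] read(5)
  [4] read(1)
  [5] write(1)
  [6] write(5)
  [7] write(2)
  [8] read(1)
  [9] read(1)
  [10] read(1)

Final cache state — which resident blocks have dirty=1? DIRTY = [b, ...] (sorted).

DIRTY = [2]

0: R B2 -> L0 miss  d=-]
1: R B3 -> L1 miss  d=-]
2: R B5 -> L1 miss  d=-]
3: R B5 -> L1 hit  d=-]
4: R B1 -> L1 miss  d=-]
5: W B1 -> L1 hit  d=D]
6: W B5 -> L1 miss wb->B1  d=D]
7: W B2 -> L0 hit  d=D]
8: R B1 -> L1 miss wb->B5  d=-]
9: R B1 -> L1 hit  d=-]
10: R B1 -> L1 hit  d=-]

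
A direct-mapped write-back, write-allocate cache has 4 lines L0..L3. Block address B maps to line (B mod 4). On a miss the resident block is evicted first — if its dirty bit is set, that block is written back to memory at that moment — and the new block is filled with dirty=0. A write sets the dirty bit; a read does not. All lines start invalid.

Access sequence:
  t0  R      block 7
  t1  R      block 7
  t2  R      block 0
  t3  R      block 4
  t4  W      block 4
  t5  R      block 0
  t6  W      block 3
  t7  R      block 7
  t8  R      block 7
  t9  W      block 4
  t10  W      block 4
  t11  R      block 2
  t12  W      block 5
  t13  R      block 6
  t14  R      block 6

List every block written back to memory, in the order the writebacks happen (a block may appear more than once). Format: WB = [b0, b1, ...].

WB = [4, 3]

0: R B7 -> L3 miss  d=-]
1: R B7 -> L3 hit  d=-]
2: R B0 -> L0 miss  d=-]
3: R B4 -> L0 miss  d=-]
4: W B4 -> L0 hit  d=D]
5: R B0 -> L0 miss wb->B4  d=-]
6: W B3 -> L3 miss  d=D]
7: R B7 -> L3 miss wb->B3  d=-]
8: R B7 -> L3 hit  d=-]
9: W B4 -> L0 miss  d=D]
10: W B4 -> L0 hit  d=D]
11: R B2 -> L2 miss  d=-]
12: W B5 -> L1 miss  d=D]
13: R B6 -> L2 miss  d=-]
14: R B6 -> L2 hit  d=-]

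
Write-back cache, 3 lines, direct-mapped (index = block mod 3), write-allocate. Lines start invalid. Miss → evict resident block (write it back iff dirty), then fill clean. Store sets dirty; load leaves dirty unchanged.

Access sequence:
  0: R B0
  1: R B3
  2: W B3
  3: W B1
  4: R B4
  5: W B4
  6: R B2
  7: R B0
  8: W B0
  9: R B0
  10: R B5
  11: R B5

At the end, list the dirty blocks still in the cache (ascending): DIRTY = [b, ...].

DIRTY = [0, 4]

0: R B0 → L0 miss [-]
1: R B3 → L0 miss [-]
2: W B3 → L0 hit [D]
3: W B1 → L1 miss [D]
4: R B4 → L1 miss wb→B1 [-]
5: W B4 → L1 hit [D]
6: R B2 → L2 miss [-]
7: R B0 → L0 miss wb→B3 [-]
8: W B0 → L0 hit [D]
9: R B0 → L0 hit [D]
10: R B5 → L2 miss [-]
11: R B5 → L2 hit [-]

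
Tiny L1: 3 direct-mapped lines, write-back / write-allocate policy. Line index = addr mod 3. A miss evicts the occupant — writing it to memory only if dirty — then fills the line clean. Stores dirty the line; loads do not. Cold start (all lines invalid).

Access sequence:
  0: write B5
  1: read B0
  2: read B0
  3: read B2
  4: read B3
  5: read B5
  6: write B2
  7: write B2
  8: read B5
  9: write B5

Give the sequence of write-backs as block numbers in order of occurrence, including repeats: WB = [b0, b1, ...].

WB = [5, 2]

0: W B5 → L2 miss [D]
1: R B0 → L0 miss [-]
2: R B0 → L0 hit [-]
3: R B2 → L2 miss wb→B5 [-]
4: R B3 → L0 miss [-]
5: R B5 → L2 miss [-]
6: W B2 → L2 miss [D]
7: W B2 → L2 hit [D]
8: R B5 → L2 miss wb→B2 [-]
9: W B5 → L2 hit [D]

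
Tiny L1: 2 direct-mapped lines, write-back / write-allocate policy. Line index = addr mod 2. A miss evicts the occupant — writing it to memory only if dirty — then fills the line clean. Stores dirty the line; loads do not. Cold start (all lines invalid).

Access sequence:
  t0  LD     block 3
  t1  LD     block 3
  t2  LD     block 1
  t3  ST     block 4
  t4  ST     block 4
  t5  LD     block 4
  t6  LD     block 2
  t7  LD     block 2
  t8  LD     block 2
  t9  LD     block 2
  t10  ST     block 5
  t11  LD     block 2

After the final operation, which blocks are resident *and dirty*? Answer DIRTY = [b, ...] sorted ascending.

0: R B3 -> L1 miss  d=-]
1: R B3 -> L1 hit  d=-]
2: R B1 -> L1 miss  d=-]
3: W B4 -> L0 miss  d=D]
4: W B4 -> L0 hit  d=D]
5: R B4 -> L0 hit  d=D]
6: R B2 -> L0 miss wb->B4  d=-]
7: R B2 -> L0 hit  d=-]
8: R B2 -> L0 hit  d=-]
9: R B2 -> L0 hit  d=-]
10: W B5 -> L1 miss  d=D]
11: R B2 -> L0 hit  d=-]

DIRTY = [5]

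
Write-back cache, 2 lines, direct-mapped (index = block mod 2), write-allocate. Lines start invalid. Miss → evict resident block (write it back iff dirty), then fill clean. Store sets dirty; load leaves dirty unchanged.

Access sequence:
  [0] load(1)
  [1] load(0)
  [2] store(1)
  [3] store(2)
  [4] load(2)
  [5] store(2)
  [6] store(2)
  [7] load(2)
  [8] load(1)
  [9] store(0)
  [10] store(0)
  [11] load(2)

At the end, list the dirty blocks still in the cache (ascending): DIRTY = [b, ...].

0: R B1 → L1 miss [-]
1: R B0 → L0 miss [-]
2: W B1 → L1 hit [D]
3: W B2 → L0 miss [D]
4: R B2 → L0 hit [D]
5: W B2 → L0 hit [D]
6: W B2 → L0 hit [D]
7: R B2 → L0 hit [D]
8: R B1 → L1 hit [D]
9: W B0 → L0 miss wb→B2 [D]
10: W B0 → L0 hit [D]
11: R B2 → L0 miss wb→B0 [-]

DIRTY = [1]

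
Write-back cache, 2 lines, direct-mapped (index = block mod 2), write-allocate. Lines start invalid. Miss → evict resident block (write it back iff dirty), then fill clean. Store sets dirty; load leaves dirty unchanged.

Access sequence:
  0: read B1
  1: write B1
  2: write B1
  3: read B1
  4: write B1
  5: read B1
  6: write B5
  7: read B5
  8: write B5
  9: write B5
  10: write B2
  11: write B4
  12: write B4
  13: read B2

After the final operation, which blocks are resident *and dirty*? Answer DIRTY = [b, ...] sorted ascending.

DIRTY = [5]

0: R B1 -> L1 miss  d=-]
1: W B1 -> L1 hit  d=D]
2: W B1 -> L1 hit  d=D]
3: R B1 -> L1 hit  d=D]
4: W B1 -> L1 hit  d=D]
5: R B1 -> L1 hit  d=D]
6: W B5 -> L1 miss wb->B1  d=D]
7: R B5 -> L1 hit  d=D]
8: W B5 -> L1 hit  d=D]
9: W B5 -> L1 hit  d=D]
10: W B2 -> L0 miss  d=D]
11: W B4 -> L0 miss wb->B2  d=D]
12: W B4 -> L0 hit  d=D]
13: R B2 -> L0 miss wb->B4  d=-]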